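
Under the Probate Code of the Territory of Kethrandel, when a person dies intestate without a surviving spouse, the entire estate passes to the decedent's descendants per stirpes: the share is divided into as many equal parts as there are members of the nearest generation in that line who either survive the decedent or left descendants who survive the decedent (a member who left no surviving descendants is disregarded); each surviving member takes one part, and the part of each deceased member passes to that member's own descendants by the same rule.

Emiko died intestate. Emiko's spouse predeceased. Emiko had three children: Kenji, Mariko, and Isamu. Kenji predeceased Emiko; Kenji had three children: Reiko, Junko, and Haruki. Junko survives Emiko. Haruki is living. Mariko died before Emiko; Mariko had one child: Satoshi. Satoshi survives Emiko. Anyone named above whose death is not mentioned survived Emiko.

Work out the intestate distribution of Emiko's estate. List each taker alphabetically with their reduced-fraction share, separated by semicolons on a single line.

Haruki 1/9; Isamu 1/3; Junko 1/9; Reiko 1/9; Satoshi 1/3

There is no surviving spouse, so the entire estate passes to Emiko's descendants per stirpes.
The estate is divided into 3 equal shares of 1/3 among Kenji, Mariko, Isamu.
Kenji predeceased; the 1/3 allotted to Kenji's branch passes to Kenji's issue by representation.
The 1/3 is divided into 3 equal shares of 1/9 among Reiko, Junko, Haruki.
Reiko is living and takes 1/9.
Junko is living and takes 1/9.
Haruki is living and takes 1/9.
Mariko predeceased; the 1/3 allotted to Mariko's branch passes to Mariko's issue by representation.
Satoshi is the sole taker at this level and receives the full 1/3.
Isamu is living and takes 1/3.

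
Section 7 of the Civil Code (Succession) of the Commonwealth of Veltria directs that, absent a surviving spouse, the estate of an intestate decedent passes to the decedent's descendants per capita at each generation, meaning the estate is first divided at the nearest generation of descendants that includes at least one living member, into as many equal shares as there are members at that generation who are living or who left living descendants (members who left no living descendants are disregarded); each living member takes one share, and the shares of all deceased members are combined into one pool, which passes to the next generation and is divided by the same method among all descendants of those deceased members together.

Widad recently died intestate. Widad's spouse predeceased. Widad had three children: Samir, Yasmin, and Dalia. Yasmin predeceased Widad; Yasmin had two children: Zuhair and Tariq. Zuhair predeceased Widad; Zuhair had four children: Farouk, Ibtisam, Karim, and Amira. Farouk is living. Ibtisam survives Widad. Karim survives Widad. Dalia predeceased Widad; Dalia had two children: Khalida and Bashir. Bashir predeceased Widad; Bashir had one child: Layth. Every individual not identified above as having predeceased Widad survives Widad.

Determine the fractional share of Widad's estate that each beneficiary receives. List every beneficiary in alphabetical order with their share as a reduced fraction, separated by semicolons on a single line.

Amira 1/15; Farouk 1/15; Ibtisam 1/15; Karim 1/15; Khalida 1/6; Layth 1/15; Samir 1/3; Tariq 1/6

There is no surviving spouse, so the entire estate passes to Widad's descendants per capita at each generation.
At generation 1 (Samir, Yasmin, Dalia) there are 3 shares of (1)/3 = 1/3 each.
Living: Samir — each takes 1/3.
Deceased: Yasmin and Dalia. Their combined 2/3 is pooled and carried to generation 2.
At generation 2 (Zuhair, Tariq, Khalida, Bashir) there are 4 shares of (2/3)/4 = 1/6 each.
Living: Tariq and Khalida — each takes 1/6.
Deceased: Zuhair and Bashir. Their combined 1/3 is pooled and carried to generation 3.
At generation 3 (Farouk, Ibtisam, Karim, Amira, Layth) there are 5 shares of (1/3)/5 = 1/15 each.
Living: Farouk, Ibtisam, Karim, Amira, and Layth — each takes 1/15.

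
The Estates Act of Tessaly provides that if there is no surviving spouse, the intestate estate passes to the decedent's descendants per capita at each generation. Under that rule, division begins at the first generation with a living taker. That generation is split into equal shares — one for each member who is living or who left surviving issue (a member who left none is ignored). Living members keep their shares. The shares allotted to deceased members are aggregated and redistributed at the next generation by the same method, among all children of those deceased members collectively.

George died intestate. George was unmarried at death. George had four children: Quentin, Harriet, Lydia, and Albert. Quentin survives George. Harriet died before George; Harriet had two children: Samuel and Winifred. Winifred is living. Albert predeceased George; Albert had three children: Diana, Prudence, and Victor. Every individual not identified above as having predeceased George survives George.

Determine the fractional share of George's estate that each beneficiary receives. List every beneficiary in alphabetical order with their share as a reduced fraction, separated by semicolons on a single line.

There is no surviving spouse, so the entire estate passes to George's descendants per capita at each generation.
At generation 1 (Quentin, Harriet, Lydia, Albert) there are 4 shares of (1)/4 = 1/4 each.
Living: Quentin and Lydia — each takes 1/4.
Deceased: Harriet and Albert. Their combined 1/2 is pooled and carried to generation 2.
At generation 2 (Samuel, Winifred, Diana, Prudence, Victor) there are 5 shares of (1/2)/5 = 1/10 each.
Living: Samuel, Winifred, Diana, Prudence, and Victor — each takes 1/10.

Diana 1/10; Lydia 1/4; Prudence 1/10; Quentin 1/4; Samuel 1/10; Victor 1/10; Winifred 1/10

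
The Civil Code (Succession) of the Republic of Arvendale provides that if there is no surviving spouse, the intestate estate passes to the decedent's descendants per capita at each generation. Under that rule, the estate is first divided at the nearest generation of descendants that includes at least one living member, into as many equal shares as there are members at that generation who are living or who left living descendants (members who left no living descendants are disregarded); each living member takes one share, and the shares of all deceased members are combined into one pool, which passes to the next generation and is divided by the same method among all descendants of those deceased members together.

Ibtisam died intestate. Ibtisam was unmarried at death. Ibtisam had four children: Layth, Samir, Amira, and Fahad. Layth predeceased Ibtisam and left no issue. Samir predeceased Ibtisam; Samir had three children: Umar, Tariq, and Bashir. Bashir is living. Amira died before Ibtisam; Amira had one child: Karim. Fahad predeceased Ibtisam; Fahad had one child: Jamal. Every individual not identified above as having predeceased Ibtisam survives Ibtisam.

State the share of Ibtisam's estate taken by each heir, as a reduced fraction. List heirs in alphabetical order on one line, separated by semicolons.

There is no surviving spouse, so the entire estate passes to Ibtisam's descendants per capita at each generation.
No one at generation 1 (Samir, Amira, Fahad) is living; moving to the next generation.
At generation 2 (Umar, Tariq, Bashir, Karim, Jamal) there are 5 shares of (1)/5 = 1/5 each.
Living: Umar, Tariq, Bashir, Karim, and Jamal — each takes 1/5.

Bashir 1/5; Jamal 1/5; Karim 1/5; Tariq 1/5; Umar 1/5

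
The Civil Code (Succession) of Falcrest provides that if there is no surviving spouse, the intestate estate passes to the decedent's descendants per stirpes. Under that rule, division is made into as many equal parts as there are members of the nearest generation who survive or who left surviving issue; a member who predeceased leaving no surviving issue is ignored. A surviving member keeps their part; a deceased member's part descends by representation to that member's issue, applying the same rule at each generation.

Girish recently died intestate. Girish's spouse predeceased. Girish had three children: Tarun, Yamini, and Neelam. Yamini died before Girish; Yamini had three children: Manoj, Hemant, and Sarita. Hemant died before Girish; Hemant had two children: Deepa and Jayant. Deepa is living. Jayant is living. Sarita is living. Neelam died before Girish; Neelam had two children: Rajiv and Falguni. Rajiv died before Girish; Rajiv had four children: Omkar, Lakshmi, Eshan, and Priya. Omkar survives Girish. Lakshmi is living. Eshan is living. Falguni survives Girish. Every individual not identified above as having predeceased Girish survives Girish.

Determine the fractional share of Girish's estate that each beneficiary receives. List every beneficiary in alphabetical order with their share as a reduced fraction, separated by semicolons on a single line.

There is no surviving spouse, so the entire estate passes to Girish's descendants per stirpes.
The estate is divided into 3 equal shares of 1/3 among Tarun, Yamini, Neelam.
Tarun is living and takes 1/3.
Yamini predeceased; the 1/3 allotted to Yamini's branch passes to Yamini's issue by representation.
The 1/3 is divided into 3 equal shares of 1/9 among Manoj, Hemant, Sarita.
Manoj is living and takes 1/9.
Hemant predeceased; the 1/9 allotted to Hemant's branch passes to Hemant's issue by representation.
The 1/9 is divided into 2 equal shares of 1/18 among Deepa, Jayant.
Deepa is living and takes 1/18.
Jayant is living and takes 1/18.
Sarita is living and takes 1/9.
Neelam predeceased; the 1/3 allotted to Neelam's branch passes to Neelam's issue by representation.
The 1/3 is divided into 2 equal shares of 1/6 among Rajiv, Falguni.
Rajiv predeceased; the 1/6 allotted to Rajiv's branch passes to Rajiv's issue by representation.
The 1/6 is divided into 4 equal shares of 1/24 among Omkar, Lakshmi, Eshan, Priya.
Omkar is living and takes 1/24.
Lakshmi is living and takes 1/24.
Eshan is living and takes 1/24.
Priya is living and takes 1/24.
Falguni is living and takes 1/6.

Deepa 1/18; Eshan 1/24; Falguni 1/6; Jayant 1/18; Lakshmi 1/24; Manoj 1/9; Omkar 1/24; Priya 1/24; Sarita 1/9; Tarun 1/3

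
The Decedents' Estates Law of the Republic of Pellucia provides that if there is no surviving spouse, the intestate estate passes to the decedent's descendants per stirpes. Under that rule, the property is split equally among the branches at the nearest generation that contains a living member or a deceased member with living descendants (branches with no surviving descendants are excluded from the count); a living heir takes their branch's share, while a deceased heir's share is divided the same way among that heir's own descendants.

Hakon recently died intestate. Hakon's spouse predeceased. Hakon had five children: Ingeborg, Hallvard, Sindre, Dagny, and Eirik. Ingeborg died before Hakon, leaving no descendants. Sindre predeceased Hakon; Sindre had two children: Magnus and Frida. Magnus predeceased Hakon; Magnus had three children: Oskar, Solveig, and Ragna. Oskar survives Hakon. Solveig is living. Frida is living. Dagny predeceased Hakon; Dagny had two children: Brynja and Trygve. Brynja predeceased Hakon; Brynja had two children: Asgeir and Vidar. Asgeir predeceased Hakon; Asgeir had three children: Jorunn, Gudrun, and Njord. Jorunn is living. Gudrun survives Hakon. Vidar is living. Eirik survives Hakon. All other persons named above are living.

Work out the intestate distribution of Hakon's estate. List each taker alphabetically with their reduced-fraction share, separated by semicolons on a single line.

Eirik 1/4; Frida 1/8; Gudrun 1/48; Hallvard 1/4; Jorunn 1/48; Njord 1/48; Oskar 1/24; Ragna 1/24; Solveig 1/24; Trygve 1/8; Vidar 1/16

There is no surviving spouse, so the entire estate passes to Hakon's descendants per stirpes.
Ingeborg left no surviving issue, so that branch lapses and is disregarded.
The estate is divided into 4 equal shares of 1/4 among Hallvard, Sindre, Dagny, Eirik.
Hallvard is living and takes 1/4.
Sindre predeceased; the 1/4 allotted to Sindre's branch passes to Sindre's issue by representation.
The 1/4 is divided into 2 equal shares of 1/8 among Magnus, Frida.
Magnus predeceased; the 1/8 allotted to Magnus's branch passes to Magnus's issue by representation.
The 1/8 is divided into 3 equal shares of 1/24 among Oskar, Solveig, Ragna.
Oskar is living and takes 1/24.
Solveig is living and takes 1/24.
Ragna is living and takes 1/24.
Frida is living and takes 1/8.
Dagny predeceased; the 1/4 allotted to Dagny's branch passes to Dagny's issue by representation.
The 1/4 is divided into 2 equal shares of 1/8 among Brynja, Trygve.
Brynja predeceased; the 1/8 allotted to Brynja's branch passes to Brynja's issue by representation.
The 1/8 is divided into 2 equal shares of 1/16 among Asgeir, Vidar.
Asgeir predeceased; the 1/16 allotted to Asgeir's branch passes to Asgeir's issue by representation.
The 1/16 is divided into 3 equal shares of 1/48 among Jorunn, Gudrun, Njord.
Jorunn is living and takes 1/48.
Gudrun is living and takes 1/48.
Njord is living and takes 1/48.
Vidar is living and takes 1/16.
Trygve is living and takes 1/8.
Eirik is living and takes 1/4.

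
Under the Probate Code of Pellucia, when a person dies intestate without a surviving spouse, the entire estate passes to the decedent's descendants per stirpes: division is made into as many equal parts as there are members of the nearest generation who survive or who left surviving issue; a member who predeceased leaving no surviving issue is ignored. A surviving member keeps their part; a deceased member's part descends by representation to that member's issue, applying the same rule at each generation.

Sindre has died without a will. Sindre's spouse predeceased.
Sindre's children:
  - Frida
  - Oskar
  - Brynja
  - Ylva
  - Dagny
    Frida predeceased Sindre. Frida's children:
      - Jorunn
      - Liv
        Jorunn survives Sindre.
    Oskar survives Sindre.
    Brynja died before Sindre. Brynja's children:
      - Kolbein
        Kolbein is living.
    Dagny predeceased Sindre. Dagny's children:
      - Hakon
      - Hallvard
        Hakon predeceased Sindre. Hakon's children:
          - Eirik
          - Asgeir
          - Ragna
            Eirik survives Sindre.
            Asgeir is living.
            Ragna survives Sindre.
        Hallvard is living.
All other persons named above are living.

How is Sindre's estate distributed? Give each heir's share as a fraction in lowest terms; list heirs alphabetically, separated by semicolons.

There is no surviving spouse, so the entire estate passes to Sindre's descendants per stirpes.
The estate is divided into 5 equal shares of 1/5 among Frida, Oskar, Brynja, Ylva, Dagny.
Frida predeceased; the 1/5 allotted to Frida's branch passes to Frida's issue by representation.
The 1/5 is divided into 2 equal shares of 1/10 among Jorunn, Liv.
Jorunn is living and takes 1/10.
Liv is living and takes 1/10.
Oskar is living and takes 1/5.
Brynja predeceased; the 1/5 allotted to Brynja's branch passes to Brynja's issue by representation.
Kolbein is the sole taker at this level and receives the full 1/5.
Ylva is living and takes 1/5.
Dagny predeceased; the 1/5 allotted to Dagny's branch passes to Dagny's issue by representation.
The 1/5 is divided into 2 equal shares of 1/10 among Hakon, Hallvard.
Hakon predeceased; the 1/10 allotted to Hakon's branch passes to Hakon's issue by representation.
The 1/10 is divided into 3 equal shares of 1/30 among Eirik, Asgeir, Ragna.
Eirik is living and takes 1/30.
Asgeir is living and takes 1/30.
Ragna is living and takes 1/30.
Hallvard is living and takes 1/10.

Asgeir 1/30; Eirik 1/30; Hallvard 1/10; Jorunn 1/10; Kolbein 1/5; Liv 1/10; Oskar 1/5; Ragna 1/30; Ylva 1/5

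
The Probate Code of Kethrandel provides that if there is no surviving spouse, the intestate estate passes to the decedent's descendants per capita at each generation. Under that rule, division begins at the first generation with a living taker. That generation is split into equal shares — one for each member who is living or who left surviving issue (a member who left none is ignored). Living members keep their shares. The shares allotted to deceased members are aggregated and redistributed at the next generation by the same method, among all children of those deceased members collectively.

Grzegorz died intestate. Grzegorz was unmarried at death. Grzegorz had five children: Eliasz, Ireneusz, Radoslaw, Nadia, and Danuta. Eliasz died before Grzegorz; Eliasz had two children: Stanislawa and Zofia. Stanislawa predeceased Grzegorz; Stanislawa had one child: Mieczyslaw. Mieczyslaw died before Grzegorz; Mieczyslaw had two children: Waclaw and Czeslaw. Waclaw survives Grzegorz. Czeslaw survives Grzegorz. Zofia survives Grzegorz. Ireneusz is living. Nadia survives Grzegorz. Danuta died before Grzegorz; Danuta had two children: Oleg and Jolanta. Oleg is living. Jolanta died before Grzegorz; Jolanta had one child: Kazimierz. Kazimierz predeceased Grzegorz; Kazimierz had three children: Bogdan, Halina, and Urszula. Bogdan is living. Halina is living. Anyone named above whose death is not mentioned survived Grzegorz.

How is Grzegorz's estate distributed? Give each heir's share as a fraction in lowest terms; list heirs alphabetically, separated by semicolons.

There is no surviving spouse, so the entire estate passes to Grzegorz's descendants per capita at each generation.
At generation 1 (Eliasz, Ireneusz, Radoslaw, Nadia, Danuta) there are 5 shares of (1)/5 = 1/5 each.
Living: Ireneusz, Radoslaw, and Nadia — each takes 1/5.
Deceased: Eliasz and Danuta. Their combined 2/5 is pooled and carried to generation 2.
At generation 2 (Stanislawa, Zofia, Oleg, Jolanta) there are 4 shares of (2/5)/4 = 1/10 each.
Living: Zofia and Oleg — each takes 1/10.
Deceased: Stanislawa and Jolanta. Their combined 1/5 is pooled and carried to generation 3.
At generation 3 (Mieczyslaw, Kazimierz) there are 2 shares of (1/5)/2 = 1/10 each.
Deceased: Mieczyslaw and Kazimierz. Their combined 1/5 is pooled and carried to generation 4.
At generation 4 (Waclaw, Czeslaw, Bogdan, Halina, Urszula) there are 5 shares of (1/5)/5 = 1/25 each.
Living: Waclaw, Czeslaw, Bogdan, Halina, and Urszula — each takes 1/25.

Bogdan 1/25; Czeslaw 1/25; Halina 1/25; Ireneusz 1/5; Nadia 1/5; Oleg 1/10; Radoslaw 1/5; Urszula 1/25; Waclaw 1/25; Zofia 1/10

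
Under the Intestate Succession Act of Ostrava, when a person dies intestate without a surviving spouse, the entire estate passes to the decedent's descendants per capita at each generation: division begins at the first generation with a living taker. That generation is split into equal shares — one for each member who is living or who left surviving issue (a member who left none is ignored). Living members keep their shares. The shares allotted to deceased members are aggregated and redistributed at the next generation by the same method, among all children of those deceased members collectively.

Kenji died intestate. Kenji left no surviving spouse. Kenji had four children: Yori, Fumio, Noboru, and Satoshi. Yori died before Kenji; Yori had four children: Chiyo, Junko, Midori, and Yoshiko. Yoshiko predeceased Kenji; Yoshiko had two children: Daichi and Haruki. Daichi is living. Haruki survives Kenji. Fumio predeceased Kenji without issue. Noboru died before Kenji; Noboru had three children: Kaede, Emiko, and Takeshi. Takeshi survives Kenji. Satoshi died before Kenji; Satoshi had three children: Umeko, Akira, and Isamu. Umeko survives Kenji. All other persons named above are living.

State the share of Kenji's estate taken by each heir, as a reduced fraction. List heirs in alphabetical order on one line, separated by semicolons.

Akira 1/10; Chiyo 1/10; Daichi 1/20; Emiko 1/10; Haruki 1/20; Isamu 1/10; Junko 1/10; Kaede 1/10; Midori 1/10; Takeshi 1/10; Umeko 1/10

There is no surviving spouse, so the entire estate passes to Kenji's descendants per capita at each generation.
No one at generation 1 (Yori, Noboru, Satoshi) is living; moving to the next generation.
At generation 2 (Chiyo, Junko, Midori, Yoshiko, Kaede, Emiko, Takeshi, Umeko, Akira, Isamu) there are 10 shares of (1)/10 = 1/10 each.
Living: Chiyo, Junko, Midori, Kaede, Emiko, Takeshi, Umeko, Akira, and Isamu — each takes 1/10.
Deceased: Yoshiko. That 1/10 share is carried to generation 3.
At generation 3 (Daichi, Haruki) there are 2 shares of (1/10)/2 = 1/20 each.
Living: Daichi and Haruki — each takes 1/20.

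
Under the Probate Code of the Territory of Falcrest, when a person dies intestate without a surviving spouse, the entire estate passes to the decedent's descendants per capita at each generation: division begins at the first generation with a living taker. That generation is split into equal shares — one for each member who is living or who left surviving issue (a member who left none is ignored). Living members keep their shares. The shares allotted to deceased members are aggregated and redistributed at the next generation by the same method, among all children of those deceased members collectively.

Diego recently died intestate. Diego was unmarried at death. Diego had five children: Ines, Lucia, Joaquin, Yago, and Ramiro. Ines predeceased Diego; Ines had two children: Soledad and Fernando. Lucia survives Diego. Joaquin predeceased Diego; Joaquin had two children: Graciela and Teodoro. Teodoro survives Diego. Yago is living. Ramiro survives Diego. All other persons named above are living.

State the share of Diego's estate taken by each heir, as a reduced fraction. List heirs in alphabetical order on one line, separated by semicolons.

There is no surviving spouse, so the entire estate passes to Diego's descendants per capita at each generation.
At generation 1 (Ines, Lucia, Joaquin, Yago, Ramiro) there are 5 shares of (1)/5 = 1/5 each.
Living: Lucia, Yago, and Ramiro — each takes 1/5.
Deceased: Ines and Joaquin. Their combined 2/5 is pooled and carried to generation 2.
At generation 2 (Soledad, Fernando, Graciela, Teodoro) there are 4 shares of (2/5)/4 = 1/10 each.
Living: Soledad, Fernando, Graciela, and Teodoro — each takes 1/10.

Fernando 1/10; Graciela 1/10; Lucia 1/5; Ramiro 1/5; Soledad 1/10; Teodoro 1/10; Yago 1/5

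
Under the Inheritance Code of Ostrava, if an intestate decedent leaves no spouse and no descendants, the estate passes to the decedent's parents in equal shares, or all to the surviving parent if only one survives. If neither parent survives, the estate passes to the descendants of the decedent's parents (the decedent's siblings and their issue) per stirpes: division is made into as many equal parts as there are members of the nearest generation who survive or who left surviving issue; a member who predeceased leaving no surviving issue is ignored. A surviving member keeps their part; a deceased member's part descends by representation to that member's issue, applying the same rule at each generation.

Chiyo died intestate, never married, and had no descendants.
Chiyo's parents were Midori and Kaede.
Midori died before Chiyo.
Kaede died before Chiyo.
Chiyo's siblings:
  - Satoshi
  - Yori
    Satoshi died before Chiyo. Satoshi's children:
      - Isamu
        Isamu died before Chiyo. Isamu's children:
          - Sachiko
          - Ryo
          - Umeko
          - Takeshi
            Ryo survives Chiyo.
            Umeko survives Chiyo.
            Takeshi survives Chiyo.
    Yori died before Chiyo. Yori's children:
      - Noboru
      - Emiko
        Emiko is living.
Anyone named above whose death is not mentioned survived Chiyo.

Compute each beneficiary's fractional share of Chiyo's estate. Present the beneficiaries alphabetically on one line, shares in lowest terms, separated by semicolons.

Neither parent survives and there are no descendants, so the estate passes to Chiyo's siblings and their issue per stirpes.
The estate is divided into 2 equal shares of 1/2 among Satoshi, Yori.
Satoshi predeceased; the 1/2 allotted to Satoshi's branch passes to Satoshi's issue by representation.
Isamu's line is the sole branch at this level, so the full 1/2 passes to Isamu's issue by representation.
The 1/2 is divided into 4 equal shares of 1/8 among Sachiko, Ryo, Umeko, Takeshi.
Sachiko is living and takes 1/8.
Ryo is living and takes 1/8.
Umeko is living and takes 1/8.
Takeshi is living and takes 1/8.
Yori predeceased; the 1/2 allotted to Yori's branch passes to Yori's issue by representation.
The 1/2 is divided into 2 equal shares of 1/4 among Noboru, Emiko.
Noboru is living and takes 1/4.
Emiko is living and takes 1/4.

Emiko 1/4; Noboru 1/4; Ryo 1/8; Sachiko 1/8; Takeshi 1/8; Umeko 1/8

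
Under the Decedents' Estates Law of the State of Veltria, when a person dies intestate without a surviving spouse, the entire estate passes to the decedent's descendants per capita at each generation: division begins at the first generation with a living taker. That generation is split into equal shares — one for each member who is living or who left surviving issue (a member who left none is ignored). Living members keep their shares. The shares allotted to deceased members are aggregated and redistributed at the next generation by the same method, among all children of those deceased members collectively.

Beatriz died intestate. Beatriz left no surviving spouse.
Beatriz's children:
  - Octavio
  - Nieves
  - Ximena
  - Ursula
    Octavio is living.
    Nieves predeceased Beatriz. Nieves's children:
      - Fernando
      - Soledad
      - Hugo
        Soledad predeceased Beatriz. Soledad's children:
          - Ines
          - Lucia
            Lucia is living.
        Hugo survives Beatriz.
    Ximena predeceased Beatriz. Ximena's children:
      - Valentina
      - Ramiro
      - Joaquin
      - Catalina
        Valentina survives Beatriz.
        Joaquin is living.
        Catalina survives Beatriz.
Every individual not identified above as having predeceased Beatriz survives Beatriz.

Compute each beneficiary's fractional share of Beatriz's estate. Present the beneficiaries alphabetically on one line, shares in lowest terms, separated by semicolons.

Catalina 1/14; Fernando 1/14; Hugo 1/14; Ines 1/28; Joaquin 1/14; Lucia 1/28; Octavio 1/4; Ramiro 1/14; Ursula 1/4; Valentina 1/14

There is no surviving spouse, so the entire estate passes to Beatriz's descendants per capita at each generation.
At generation 1 (Octavio, Nieves, Ximena, Ursula) there are 4 shares of (1)/4 = 1/4 each.
Living: Octavio and Ursula — each takes 1/4.
Deceased: Nieves and Ximena. Their combined 1/2 is pooled and carried to generation 2.
At generation 2 (Fernando, Soledad, Hugo, Valentina, Ramiro, Joaquin, Catalina) there are 7 shares of (1/2)/7 = 1/14 each.
Living: Fernando, Hugo, Valentina, Ramiro, Joaquin, and Catalina — each takes 1/14.
Deceased: Soledad. That 1/14 share is carried to generation 3.
At generation 3 (Ines, Lucia) there are 2 shares of (1/14)/2 = 1/28 each.
Living: Ines and Lucia — each takes 1/28.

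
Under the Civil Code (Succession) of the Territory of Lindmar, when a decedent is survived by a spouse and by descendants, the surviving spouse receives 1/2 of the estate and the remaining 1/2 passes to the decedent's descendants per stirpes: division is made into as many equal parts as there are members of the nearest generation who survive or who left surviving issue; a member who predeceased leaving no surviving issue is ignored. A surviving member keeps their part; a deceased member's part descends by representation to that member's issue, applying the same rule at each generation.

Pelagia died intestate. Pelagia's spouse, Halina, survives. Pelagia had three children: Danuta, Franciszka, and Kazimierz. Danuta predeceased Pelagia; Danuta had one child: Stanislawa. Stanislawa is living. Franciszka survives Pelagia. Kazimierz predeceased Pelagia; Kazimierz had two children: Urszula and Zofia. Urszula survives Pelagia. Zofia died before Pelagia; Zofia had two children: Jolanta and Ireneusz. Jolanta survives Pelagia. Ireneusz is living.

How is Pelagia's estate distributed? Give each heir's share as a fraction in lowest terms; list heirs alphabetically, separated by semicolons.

Halina, as surviving spouse, takes 1/2.
The remaining 1/2 passes to Pelagia's descendants per stirpes.
The 1/2 is divided into 3 equal shares of 1/6 among Danuta, Franciszka, Kazimierz.
Danuta predeceased; the 1/6 allotted to Danuta's branch passes to Danuta's issue by representation.
Stanislawa is the sole taker at this level and receives the full 1/6.
Franciszka is living and takes 1/6.
Kazimierz predeceased; the 1/6 allotted to Kazimierz's branch passes to Kazimierz's issue by representation.
The 1/6 is divided into 2 equal shares of 1/12 among Urszula, Zofia.
Urszula is living and takes 1/12.
Zofia predeceased; the 1/12 allotted to Zofia's branch passes to Zofia's issue by representation.
The 1/12 is divided into 2 equal shares of 1/24 among Jolanta, Ireneusz.
Jolanta is living and takes 1/24.
Ireneusz is living and takes 1/24.

Franciszka 1/6; Halina 1/2; Ireneusz 1/24; Jolanta 1/24; Stanislawa 1/6; Urszula 1/12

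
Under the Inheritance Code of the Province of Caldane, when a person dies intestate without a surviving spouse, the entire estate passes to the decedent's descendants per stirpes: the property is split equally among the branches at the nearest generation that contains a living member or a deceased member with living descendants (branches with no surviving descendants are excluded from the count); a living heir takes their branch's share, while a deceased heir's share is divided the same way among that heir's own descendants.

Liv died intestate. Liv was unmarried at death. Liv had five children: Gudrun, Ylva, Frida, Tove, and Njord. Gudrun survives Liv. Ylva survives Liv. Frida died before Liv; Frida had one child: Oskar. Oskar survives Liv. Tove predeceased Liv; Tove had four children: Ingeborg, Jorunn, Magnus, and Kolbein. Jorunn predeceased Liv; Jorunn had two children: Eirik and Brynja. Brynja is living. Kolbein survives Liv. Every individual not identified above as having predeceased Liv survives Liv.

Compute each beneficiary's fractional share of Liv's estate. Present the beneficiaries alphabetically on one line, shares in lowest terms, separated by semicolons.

Brynja 1/40; Eirik 1/40; Gudrun 1/5; Ingeborg 1/20; Kolbein 1/20; Magnus 1/20; Njord 1/5; Oskar 1/5; Ylva 1/5

There is no surviving spouse, so the entire estate passes to Liv's descendants per stirpes.
The estate is divided into 5 equal shares of 1/5 among Gudrun, Ylva, Frida, Tove, Njord.
Gudrun is living and takes 1/5.
Ylva is living and takes 1/5.
Frida predeceased; the 1/5 allotted to Frida's branch passes to Frida's issue by representation.
Oskar is the sole taker at this level and receives the full 1/5.
Tove predeceased; the 1/5 allotted to Tove's branch passes to Tove's issue by representation.
The 1/5 is divided into 4 equal shares of 1/20 among Ingeborg, Jorunn, Magnus, Kolbein.
Ingeborg is living and takes 1/20.
Jorunn predeceased; the 1/20 allotted to Jorunn's branch passes to Jorunn's issue by representation.
The 1/20 is divided into 2 equal shares of 1/40 among Eirik, Brynja.
Eirik is living and takes 1/40.
Brynja is living and takes 1/40.
Magnus is living and takes 1/20.
Kolbein is living and takes 1/20.
Njord is living and takes 1/5.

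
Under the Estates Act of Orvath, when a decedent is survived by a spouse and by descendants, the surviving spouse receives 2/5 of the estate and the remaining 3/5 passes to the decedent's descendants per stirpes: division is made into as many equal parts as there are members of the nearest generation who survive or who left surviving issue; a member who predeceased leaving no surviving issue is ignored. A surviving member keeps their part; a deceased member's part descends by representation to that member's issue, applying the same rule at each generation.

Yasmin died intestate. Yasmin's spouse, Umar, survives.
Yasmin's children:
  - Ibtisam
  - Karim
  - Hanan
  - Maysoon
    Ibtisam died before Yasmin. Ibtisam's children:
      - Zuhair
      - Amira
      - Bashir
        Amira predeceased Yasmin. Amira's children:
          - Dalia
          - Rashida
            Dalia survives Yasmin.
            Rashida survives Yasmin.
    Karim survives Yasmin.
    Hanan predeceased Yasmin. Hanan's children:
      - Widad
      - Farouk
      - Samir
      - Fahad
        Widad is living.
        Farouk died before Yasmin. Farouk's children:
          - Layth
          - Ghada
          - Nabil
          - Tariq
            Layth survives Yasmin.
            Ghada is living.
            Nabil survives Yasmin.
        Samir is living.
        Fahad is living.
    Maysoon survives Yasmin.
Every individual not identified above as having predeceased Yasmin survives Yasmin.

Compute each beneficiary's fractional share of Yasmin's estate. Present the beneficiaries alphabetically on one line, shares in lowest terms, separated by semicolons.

Umar, as surviving spouse, takes 2/5.
The remaining 3/5 passes to Yasmin's descendants per stirpes.
The 3/5 is divided into 4 equal shares of 3/20 among Ibtisam, Karim, Hanan, Maysoon.
Ibtisam predeceased; the 3/20 allotted to Ibtisam's branch passes to Ibtisam's issue by representation.
The 3/20 is divided into 3 equal shares of 1/20 among Zuhair, Amira, Bashir.
Zuhair is living and takes 1/20.
Amira predeceased; the 1/20 allotted to Amira's branch passes to Amira's issue by representation.
The 1/20 is divided into 2 equal shares of 1/40 among Dalia, Rashida.
Dalia is living and takes 1/40.
Rashida is living and takes 1/40.
Bashir is living and takes 1/20.
Karim is living and takes 3/20.
Hanan predeceased; the 3/20 allotted to Hanan's branch passes to Hanan's issue by representation.
The 3/20 is divided into 4 equal shares of 3/80 among Widad, Farouk, Samir, Fahad.
Widad is living and takes 3/80.
Farouk predeceased; the 3/80 allotted to Farouk's branch passes to Farouk's issue by representation.
The 3/80 is divided into 4 equal shares of 3/320 among Layth, Ghada, Nabil, Tariq.
Layth is living and takes 3/320.
Ghada is living and takes 3/320.
Nabil is living and takes 3/320.
Tariq is living and takes 3/320.
Samir is living and takes 3/80.
Fahad is living and takes 3/80.
Maysoon is living and takes 3/20.

Bashir 1/20; Dalia 1/40; Fahad 3/80; Ghada 3/320; Karim 3/20; Layth 3/320; Maysoon 3/20; Nabil 3/320; Rashida 1/40; Samir 3/80; Tariq 3/320; Umar 2/5; Widad 3/80; Zuhair 1/20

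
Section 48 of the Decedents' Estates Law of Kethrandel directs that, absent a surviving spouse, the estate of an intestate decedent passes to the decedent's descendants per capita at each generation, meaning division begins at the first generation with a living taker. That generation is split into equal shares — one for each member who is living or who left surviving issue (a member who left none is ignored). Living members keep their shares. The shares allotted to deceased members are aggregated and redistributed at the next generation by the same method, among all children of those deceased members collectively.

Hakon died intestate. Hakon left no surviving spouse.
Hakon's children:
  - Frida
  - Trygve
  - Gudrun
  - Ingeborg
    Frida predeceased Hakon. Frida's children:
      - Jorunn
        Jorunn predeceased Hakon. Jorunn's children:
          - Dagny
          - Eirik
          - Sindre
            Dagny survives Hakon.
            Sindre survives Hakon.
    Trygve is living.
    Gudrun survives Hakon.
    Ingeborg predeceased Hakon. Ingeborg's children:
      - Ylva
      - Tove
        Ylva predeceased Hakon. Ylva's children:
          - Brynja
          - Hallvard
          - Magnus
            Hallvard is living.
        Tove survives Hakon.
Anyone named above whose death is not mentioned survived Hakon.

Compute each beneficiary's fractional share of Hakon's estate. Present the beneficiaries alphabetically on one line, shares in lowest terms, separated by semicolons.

Brynja 1/18; Dagny 1/18; Eirik 1/18; Gudrun 1/4; Hallvard 1/18; Magnus 1/18; Sindre 1/18; Tove 1/6; Trygve 1/4

There is no surviving spouse, so the entire estate passes to Hakon's descendants per capita at each generation.
At generation 1 (Frida, Trygve, Gudrun, Ingeborg) there are 4 shares of (1)/4 = 1/4 each.
Living: Trygve and Gudrun — each takes 1/4.
Deceased: Frida and Ingeborg. Their combined 1/2 is pooled and carried to generation 2.
At generation 2 (Jorunn, Ylva, Tove) there are 3 shares of (1/2)/3 = 1/6 each.
Living: Tove — each takes 1/6.
Deceased: Jorunn and Ylva. Their combined 1/3 is pooled and carried to generation 3.
At generation 3 (Dagny, Eirik, Sindre, Brynja, Hallvard, Magnus) there are 6 shares of (1/3)/6 = 1/18 each.
Living: Dagny, Eirik, Sindre, Brynja, Hallvard, and Magnus — each takes 1/18.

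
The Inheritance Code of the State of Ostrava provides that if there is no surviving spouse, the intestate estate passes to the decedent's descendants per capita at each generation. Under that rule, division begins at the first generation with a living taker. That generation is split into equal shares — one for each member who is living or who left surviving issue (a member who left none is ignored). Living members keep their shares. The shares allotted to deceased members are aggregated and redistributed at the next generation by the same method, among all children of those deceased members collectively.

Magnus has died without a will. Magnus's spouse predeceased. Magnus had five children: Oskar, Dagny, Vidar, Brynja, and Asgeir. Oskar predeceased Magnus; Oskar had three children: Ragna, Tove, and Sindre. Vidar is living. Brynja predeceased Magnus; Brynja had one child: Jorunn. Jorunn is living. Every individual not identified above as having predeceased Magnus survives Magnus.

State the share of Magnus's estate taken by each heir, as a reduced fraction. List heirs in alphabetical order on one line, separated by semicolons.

Asgeir 1/5; Dagny 1/5; Jorunn 1/10; Ragna 1/10; Sindre 1/10; Tove 1/10; Vidar 1/5

There is no surviving spouse, so the entire estate passes to Magnus's descendants per capita at each generation.
At generation 1 (Oskar, Dagny, Vidar, Brynja, Asgeir) there are 5 shares of (1)/5 = 1/5 each.
Living: Dagny, Vidar, and Asgeir — each takes 1/5.
Deceased: Oskar and Brynja. Their combined 2/5 is pooled and carried to generation 2.
At generation 2 (Ragna, Tove, Sindre, Jorunn) there are 4 shares of (2/5)/4 = 1/10 each.
Living: Ragna, Tove, Sindre, and Jorunn — each takes 1/10.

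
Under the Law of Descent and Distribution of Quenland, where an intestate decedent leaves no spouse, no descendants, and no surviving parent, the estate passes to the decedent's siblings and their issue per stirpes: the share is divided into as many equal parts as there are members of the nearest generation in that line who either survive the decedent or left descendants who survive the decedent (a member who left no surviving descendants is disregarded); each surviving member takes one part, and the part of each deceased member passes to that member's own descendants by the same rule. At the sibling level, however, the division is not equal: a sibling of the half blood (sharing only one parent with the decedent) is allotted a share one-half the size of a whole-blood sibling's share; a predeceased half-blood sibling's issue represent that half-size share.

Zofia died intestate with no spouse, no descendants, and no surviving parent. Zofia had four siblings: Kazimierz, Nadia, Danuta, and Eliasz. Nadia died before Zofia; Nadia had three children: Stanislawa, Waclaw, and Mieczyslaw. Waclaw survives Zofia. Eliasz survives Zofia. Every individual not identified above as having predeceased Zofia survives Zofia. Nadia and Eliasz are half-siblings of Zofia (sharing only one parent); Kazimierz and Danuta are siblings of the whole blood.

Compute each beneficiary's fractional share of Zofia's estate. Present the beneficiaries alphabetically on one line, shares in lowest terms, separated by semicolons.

No spouse, descendants, or parent survives, so the estate passes to Zofia's siblings per stirpes.
Half-blood siblings count for one-half the weight of whole-blood siblings at the initial division.
Dividing 1 in proportion to weights (total weight 3): Kazimierz (weight 1) → 1/3; Nadia (weight 1/2) → 1/6; Danuta (weight 1) → 1/3; Eliasz (weight 1/2) → 1/6.
Kazimierz is living and takes 1/3.
Nadia predeceased; the 1/6 allotted to Nadia's branch passes to Nadia's issue by representation.
The 1/6 is divided into 3 equal shares of 1/18 among Stanislawa, Waclaw, Mieczyslaw.
Stanislawa is living and takes 1/18.
Waclaw is living and takes 1/18.
Mieczyslaw is living and takes 1/18.
Danuta is living and takes 1/3.
Eliasz is living and takes 1/6.

Danuta 1/3; Eliasz 1/6; Kazimierz 1/3; Mieczyslaw 1/18; Stanislawa 1/18; Waclaw 1/18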